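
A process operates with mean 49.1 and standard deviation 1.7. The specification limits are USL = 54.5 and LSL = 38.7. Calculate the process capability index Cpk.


Cpu = (54.5 - 49.1) / (3 * 1.7) = 1.06
Cpl = (49.1 - 38.7) / (3 * 1.7) = 2.04
Cpk = min(1.06, 2.04) = 1.06

1.06


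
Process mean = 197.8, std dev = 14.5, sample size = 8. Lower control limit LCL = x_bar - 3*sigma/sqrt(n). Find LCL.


LCL = 197.8 - 3 * 14.5 / sqrt(8)

182.42


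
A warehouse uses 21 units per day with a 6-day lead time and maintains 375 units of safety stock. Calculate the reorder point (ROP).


Formula: ROP = (Daily Demand * Lead Time) + Safety Stock
Demand during lead time = 21 * 6 = 126 units
ROP = 126 + 375 = 501 units

501 units


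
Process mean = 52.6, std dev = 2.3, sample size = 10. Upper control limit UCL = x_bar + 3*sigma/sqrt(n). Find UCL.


UCL = 52.6 + 3 * 2.3 / sqrt(10)

54.78


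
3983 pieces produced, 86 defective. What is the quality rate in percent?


Formula: Quality Rate = Good Pieces / Total Pieces * 100
Good pieces = 3983 - 86 = 3897
QR = 3897 / 3983 * 100 = 97.8%

97.8%


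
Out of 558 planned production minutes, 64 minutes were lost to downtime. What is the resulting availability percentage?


Formula: Availability = (Planned Time - Downtime) / Planned Time * 100
Uptime = 558 - 64 = 494 min
Availability = 494 / 558 * 100 = 88.5%

88.5%


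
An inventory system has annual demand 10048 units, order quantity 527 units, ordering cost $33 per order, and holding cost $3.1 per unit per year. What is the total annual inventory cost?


TC = 10048/527 * 33 + 527/2 * 3.1

$1446.04


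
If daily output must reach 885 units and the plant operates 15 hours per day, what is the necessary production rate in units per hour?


Formula: Production Rate = Daily Demand / Available Hours
Rate = 885 units/day / 15 hours/day
Rate = 59.0 units/hour

59.0 units/hour


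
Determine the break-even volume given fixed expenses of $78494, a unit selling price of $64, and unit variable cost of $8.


Formula: BEQ = Fixed Costs / (Price - Variable Cost)
Contribution margin = $64 - $8 = $56/unit
BEQ = ceil($78494 / $56/unit) = ceil(1401.68) = 1402 units

1402 units


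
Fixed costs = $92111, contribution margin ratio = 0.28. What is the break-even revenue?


Formula: BER = Fixed Costs / Contribution Margin Ratio
BER = $92111 / 0.28
BER = $328967.86 (to the nearest cent)

$328967.86


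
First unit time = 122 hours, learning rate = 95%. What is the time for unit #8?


Formula: T_n = T_1 * (learning_rate)^(log2(n)) where learning_rate = rate/100
Doublings = log2(8) = 3
T_n = 122 * 0.95^3
T_n = 122 * 0.8574 = 104.6 hours

104.6 hours


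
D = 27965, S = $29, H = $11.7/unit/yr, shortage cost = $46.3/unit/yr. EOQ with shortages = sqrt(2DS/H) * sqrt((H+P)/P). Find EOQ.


Formula: EOQ* = sqrt(2DS/H) * sqrt((H+P)/P)
Base EOQ = sqrt(2*27965*29/11.7) = 372.33 units
Correction = sqrt((11.7+46.3)/46.3) = 1.11924
EOQ* = 372.33 * 1.11924 = 416.7 units

416.7 units


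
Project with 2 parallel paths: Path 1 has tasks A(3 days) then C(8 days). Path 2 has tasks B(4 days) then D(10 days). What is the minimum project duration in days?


Path 1 = 3 + 8 = 11 days
Path 2 = 4 + 10 = 14 days
Duration = max(11, 14) = 14 days

14 days


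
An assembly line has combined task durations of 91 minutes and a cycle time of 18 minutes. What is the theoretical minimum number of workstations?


Formula: N_min = ceil(Sum of Task Times / Cycle Time)
N_min = ceil(91 min / 18 min) = ceil(5.0556)
N_min = 6 stations

6


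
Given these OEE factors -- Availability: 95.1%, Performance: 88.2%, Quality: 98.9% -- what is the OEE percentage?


Formula: OEE = Availability * Performance * Quality / 10000
A * P = 95.1% * 88.2% / 100 = 83.88%
OEE = 83.88% * 98.9% / 100 = 83.0%

83.0%


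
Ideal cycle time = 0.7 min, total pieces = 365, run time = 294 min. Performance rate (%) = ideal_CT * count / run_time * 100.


Formula: Performance = (Ideal CT * Total Count) / Run Time * 100
Ideal output time = 0.7 * 365 = 255.5 min
Performance = 255.5 / 294 * 100 = 86.9%

86.9%


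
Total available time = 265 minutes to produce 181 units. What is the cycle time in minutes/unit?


Formula: CT = Available Time / Number of Units
CT = 265 min / 181 units
CT = 1.46 min/unit

1.46 min/unit


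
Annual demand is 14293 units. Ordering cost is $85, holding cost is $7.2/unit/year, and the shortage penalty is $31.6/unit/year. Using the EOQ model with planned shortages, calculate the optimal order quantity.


Formula: EOQ* = sqrt(2DS/H) * sqrt((H+P)/P)
Base EOQ = sqrt(2*14293*85/7.2) = 580.92 units
Correction = sqrt((7.2+31.6)/31.6) = 1.10808
EOQ* = 580.92 * 1.10808 = 643.7 units

643.7 units


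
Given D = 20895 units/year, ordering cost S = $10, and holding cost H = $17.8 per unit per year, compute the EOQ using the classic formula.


Formula: EOQ = sqrt(2 * D * S / H)
Numerator: 2 * 20895 * 10 = 417900
2DS/H = 417900 / 17.8 = 23477.5
EOQ = sqrt(23477.5) = 153.2 units

153.2 units


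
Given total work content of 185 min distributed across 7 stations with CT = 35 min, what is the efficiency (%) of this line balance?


Formula: Efficiency = Sum of Task Times / (N_stations * CT) * 100
Total station capacity = 7 stations * 35 min = 245 min
Efficiency = 185 / 245 * 100 = 75.5%

75.5%


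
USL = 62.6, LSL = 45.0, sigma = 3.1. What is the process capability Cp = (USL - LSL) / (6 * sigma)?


Cp = (62.6 - 45.0) / (6 * 3.1)

0.95


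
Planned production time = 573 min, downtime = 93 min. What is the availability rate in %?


Formula: Availability = (Planned Time - Downtime) / Planned Time * 100
Uptime = 573 - 93 = 480 min
Availability = 480 / 573 * 100 = 83.8%

83.8%


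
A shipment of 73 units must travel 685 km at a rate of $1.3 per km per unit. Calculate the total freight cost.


TC = dist * cost * units = 685 * 1.3 * 73 = $65006.50

$65006.50


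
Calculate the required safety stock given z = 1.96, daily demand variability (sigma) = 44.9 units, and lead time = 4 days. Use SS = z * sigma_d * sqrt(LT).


Formula: SS = z * sigma_d * sqrt(LT)
sqrt(LT) = sqrt(4) = 2.0
SS = 1.96 * 44.9 * 2.0
SS = 176.0 units

176.0 units


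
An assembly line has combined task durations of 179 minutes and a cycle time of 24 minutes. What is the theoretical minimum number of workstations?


Formula: N_min = ceil(Sum of Task Times / Cycle Time)
N_min = ceil(179 min / 24 min) = ceil(7.4583)
N_min = 8 stations

8


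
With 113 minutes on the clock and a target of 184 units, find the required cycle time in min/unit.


Formula: CT = Available Time / Number of Units
CT = 113 min / 184 units
CT = 0.61 min/unit

0.61 min/unit


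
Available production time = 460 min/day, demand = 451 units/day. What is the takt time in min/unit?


Formula: Takt Time = Available Production Time / Customer Demand
Takt = 460 min/day / 451 units/day
Takt = 1.02 min/unit

1.02 min/unit


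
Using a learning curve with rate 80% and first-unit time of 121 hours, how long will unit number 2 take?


Formula: T_n = T_1 * (learning_rate)^(log2(n)) where learning_rate = rate/100
Doublings = log2(2) = 1
T_n = 121 * 0.8^1
T_n = 121 * 0.8 = 96.8 hours

96.8 hours


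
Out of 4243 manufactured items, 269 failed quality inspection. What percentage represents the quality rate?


Formula: Quality Rate = Good Pieces / Total Pieces * 100
Good pieces = 4243 - 269 = 3974
QR = 3974 / 4243 * 100 = 93.7%

93.7%


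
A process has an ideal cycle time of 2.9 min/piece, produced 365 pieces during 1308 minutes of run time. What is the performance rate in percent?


Formula: Performance = (Ideal CT * Total Count) / Run Time * 100
Ideal output time = 2.9 * 365 = 1058.5 min
Performance = 1058.5 / 1308 * 100 = 80.9%

80.9%


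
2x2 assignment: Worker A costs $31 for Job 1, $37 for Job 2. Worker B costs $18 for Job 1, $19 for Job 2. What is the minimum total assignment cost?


Option 1: A->1 + B->2 = $31 + $19 = $50
Option 2: A->2 + B->1 = $37 + $18 = $55
Min cost = min($50, $55) = $50

$50


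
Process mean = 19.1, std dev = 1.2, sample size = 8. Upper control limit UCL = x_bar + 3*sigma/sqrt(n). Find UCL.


UCL = 19.1 + 3 * 1.2 / sqrt(8)

20.37


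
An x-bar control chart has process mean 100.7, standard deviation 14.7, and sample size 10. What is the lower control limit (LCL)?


LCL = 100.7 - 3 * 14.7 / sqrt(10)

86.75


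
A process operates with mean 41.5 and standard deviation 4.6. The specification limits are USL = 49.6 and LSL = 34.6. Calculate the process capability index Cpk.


Cpu = (49.6 - 41.5) / (3 * 4.6) = 0.59
Cpl = (41.5 - 34.6) / (3 * 4.6) = 0.5
Cpk = min(0.59, 0.5) = 0.5

0.5


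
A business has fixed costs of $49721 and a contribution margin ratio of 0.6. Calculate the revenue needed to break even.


Formula: BER = Fixed Costs / Contribution Margin Ratio
BER = $49721 / 0.6
BER = $82868.33 (to the nearest cent)

$82868.33


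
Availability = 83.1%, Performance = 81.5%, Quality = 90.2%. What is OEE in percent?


Formula: OEE = Availability * Performance * Quality / 10000
A * P = 83.1% * 81.5% / 100 = 67.73%
OEE = 67.73% * 90.2% / 100 = 61.1%

61.1%


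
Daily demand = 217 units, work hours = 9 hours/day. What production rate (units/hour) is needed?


Formula: Production Rate = Daily Demand / Available Hours
Rate = 217 units/day / 9 hours/day
Rate = 24.1 units/hour

24.1 units/hour


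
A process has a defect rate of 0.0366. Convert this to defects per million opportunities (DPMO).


DPMO = defect_rate * 1000000 = 0.0366 * 1000000

36600


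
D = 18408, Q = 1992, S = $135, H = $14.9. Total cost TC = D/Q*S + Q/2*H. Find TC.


TC = 18408/1992 * 135 + 1992/2 * 14.9

$16087.93


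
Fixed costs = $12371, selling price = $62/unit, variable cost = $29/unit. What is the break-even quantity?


Formula: BEQ = Fixed Costs / (Price - Variable Cost)
Contribution margin = $62 - $29 = $33/unit
BEQ = ceil($12371 / $33/unit) = ceil(374.88) = 375 units

375 units


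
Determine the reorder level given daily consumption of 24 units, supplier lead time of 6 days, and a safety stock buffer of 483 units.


Formula: ROP = (Daily Demand * Lead Time) + Safety Stock
Demand during lead time = 24 * 6 = 144 units
ROP = 144 + 483 = 627 units

627 units


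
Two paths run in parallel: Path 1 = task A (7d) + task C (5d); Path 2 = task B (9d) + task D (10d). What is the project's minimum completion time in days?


Path 1 = 7 + 5 = 12 days
Path 2 = 9 + 10 = 19 days
Duration = max(12, 19) = 19 days

19 days


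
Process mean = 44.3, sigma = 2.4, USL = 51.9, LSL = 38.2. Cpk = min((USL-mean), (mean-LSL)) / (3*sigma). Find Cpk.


Cpu = (51.9 - 44.3) / (3 * 2.4) = 1.06
Cpl = (44.3 - 38.2) / (3 * 2.4) = 0.85
Cpk = min(1.06, 0.85) = 0.85

0.85


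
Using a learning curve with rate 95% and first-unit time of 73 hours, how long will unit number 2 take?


Formula: T_n = T_1 * (learning_rate)^(log2(n)) where learning_rate = rate/100
Doublings = log2(2) = 1
T_n = 73 * 0.95^1
T_n = 73 * 0.95 = 69.4 hours

69.4 hours


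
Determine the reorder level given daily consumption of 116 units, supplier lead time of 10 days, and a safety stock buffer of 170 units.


Formula: ROP = (Daily Demand * Lead Time) + Safety Stock
Demand during lead time = 116 * 10 = 1160 units
ROP = 1160 + 170 = 1330 units

1330 units


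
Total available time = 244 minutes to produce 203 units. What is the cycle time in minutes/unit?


Formula: CT = Available Time / Number of Units
CT = 244 min / 203 units
CT = 1.2 min/unit

1.2 min/unit


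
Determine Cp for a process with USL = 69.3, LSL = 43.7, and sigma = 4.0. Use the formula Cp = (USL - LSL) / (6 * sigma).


Cp = (69.3 - 43.7) / (6 * 4.0)

1.07


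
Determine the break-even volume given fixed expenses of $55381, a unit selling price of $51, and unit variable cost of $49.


Formula: BEQ = Fixed Costs / (Price - Variable Cost)
Contribution margin = $51 - $49 = $2/unit
BEQ = ceil($55381 / $2/unit) = ceil(27690.5) = 27691 units

27691 units


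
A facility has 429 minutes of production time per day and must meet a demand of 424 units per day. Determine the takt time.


Formula: Takt Time = Available Production Time / Customer Demand
Takt = 429 min/day / 424 units/day
Takt = 1.01 min/unit

1.01 min/unit


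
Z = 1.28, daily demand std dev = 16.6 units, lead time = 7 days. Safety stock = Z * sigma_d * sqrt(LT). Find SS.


Formula: SS = z * sigma_d * sqrt(LT)
sqrt(LT) = sqrt(7) = 2.6458
SS = 1.28 * 16.6 * 2.6458
SS = 56.2 units

56.2 units


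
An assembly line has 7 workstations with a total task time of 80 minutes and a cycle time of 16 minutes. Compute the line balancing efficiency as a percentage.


Formula: Efficiency = Sum of Task Times / (N_stations * CT) * 100
Total station capacity = 7 stations * 16 min = 112 min
Efficiency = 80 / 112 * 100 = 71.4%

71.4%


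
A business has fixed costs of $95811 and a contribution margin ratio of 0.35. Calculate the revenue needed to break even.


Formula: BER = Fixed Costs / Contribution Margin Ratio
BER = $95811 / 0.35
BER = $273745.71 (to the nearest cent)

$273745.71


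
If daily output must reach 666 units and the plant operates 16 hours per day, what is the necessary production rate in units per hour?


Formula: Production Rate = Daily Demand / Available Hours
Rate = 666 units/day / 16 hours/day
Rate = 41.6 units/hour

41.6 units/hour


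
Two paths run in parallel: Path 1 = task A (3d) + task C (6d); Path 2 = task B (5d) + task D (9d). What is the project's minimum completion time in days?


Path 1 = 3 + 6 = 9 days
Path 2 = 5 + 9 = 14 days
Duration = max(9, 14) = 14 days

14 days


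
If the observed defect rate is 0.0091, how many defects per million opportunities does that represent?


DPMO = defect_rate * 1000000 = 0.0091 * 1000000

9100


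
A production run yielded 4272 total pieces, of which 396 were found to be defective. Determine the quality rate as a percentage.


Formula: Quality Rate = Good Pieces / Total Pieces * 100
Good pieces = 4272 - 396 = 3876
QR = 3876 / 4272 * 100 = 90.7%

90.7%


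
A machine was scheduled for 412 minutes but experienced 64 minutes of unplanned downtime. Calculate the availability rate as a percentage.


Formula: Availability = (Planned Time - Downtime) / Planned Time * 100
Uptime = 412 - 64 = 348 min
Availability = 348 / 412 * 100 = 84.5%

84.5%


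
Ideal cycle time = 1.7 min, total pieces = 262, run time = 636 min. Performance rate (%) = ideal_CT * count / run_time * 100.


Formula: Performance = (Ideal CT * Total Count) / Run Time * 100
Ideal output time = 1.7 * 262 = 445.4 min
Performance = 445.4 / 636 * 100 = 70.0%

70.0%


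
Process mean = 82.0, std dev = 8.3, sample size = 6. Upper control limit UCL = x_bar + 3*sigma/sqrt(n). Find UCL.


UCL = 82.0 + 3 * 8.3 / sqrt(6)

92.17


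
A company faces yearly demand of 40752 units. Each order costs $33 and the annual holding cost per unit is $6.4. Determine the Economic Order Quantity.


Formula: EOQ = sqrt(2 * D * S / H)
Numerator: 2 * 40752 * 33 = 2689632
2DS/H = 2689632 / 6.4 = 420255.0
EOQ = sqrt(420255.0) = 648.3 units

648.3 units


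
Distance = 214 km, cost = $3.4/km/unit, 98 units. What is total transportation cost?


TC = dist * cost * units = 214 * 3.4 * 98 = $71304.80

$71304.80


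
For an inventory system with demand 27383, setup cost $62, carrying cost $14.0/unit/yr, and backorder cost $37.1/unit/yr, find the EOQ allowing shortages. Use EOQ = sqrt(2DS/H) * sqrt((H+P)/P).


Formula: EOQ* = sqrt(2DS/H) * sqrt((H+P)/P)
Base EOQ = sqrt(2*27383*62/14.0) = 492.48 units
Correction = sqrt((14.0+37.1)/37.1) = 1.17361
EOQ* = 492.48 * 1.17361 = 578.0 units

578.0 units


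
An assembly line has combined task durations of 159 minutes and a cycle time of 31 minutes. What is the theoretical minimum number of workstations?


Formula: N_min = ceil(Sum of Task Times / Cycle Time)
N_min = ceil(159 min / 31 min) = ceil(5.129)
N_min = 6 stations

6


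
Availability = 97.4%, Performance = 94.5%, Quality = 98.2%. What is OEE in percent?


Formula: OEE = Availability * Performance * Quality / 10000
A * P = 97.4% * 94.5% / 100 = 92.04%
OEE = 92.04% * 98.2% / 100 = 90.4%

90.4%


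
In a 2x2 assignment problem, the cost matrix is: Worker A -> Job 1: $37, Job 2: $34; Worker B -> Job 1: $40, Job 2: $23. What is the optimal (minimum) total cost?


Option 1: A->1 + B->2 = $37 + $23 = $60
Option 2: A->2 + B->1 = $34 + $40 = $74
Min cost = min($60, $74) = $60

$60


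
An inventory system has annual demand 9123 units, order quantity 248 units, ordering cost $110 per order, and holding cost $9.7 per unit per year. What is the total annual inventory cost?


TC = 9123/248 * 110 + 248/2 * 9.7

$5249.29


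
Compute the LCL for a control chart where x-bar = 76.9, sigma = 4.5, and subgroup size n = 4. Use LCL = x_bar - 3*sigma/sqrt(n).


LCL = 76.9 - 3 * 4.5 / sqrt(4)

70.15


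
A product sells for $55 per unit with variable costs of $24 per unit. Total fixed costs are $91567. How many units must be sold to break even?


Formula: BEQ = Fixed Costs / (Price - Variable Cost)
Contribution margin = $55 - $24 = $31/unit
BEQ = ceil($91567 / $31/unit) = ceil(2953.77) = 2954 units

2954 units


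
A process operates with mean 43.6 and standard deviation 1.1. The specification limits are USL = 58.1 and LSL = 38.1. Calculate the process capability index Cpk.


Cpu = (58.1 - 43.6) / (3 * 1.1) = 4.39
Cpl = (43.6 - 38.1) / (3 * 1.1) = 1.67
Cpk = min(4.39, 1.67) = 1.67

1.67


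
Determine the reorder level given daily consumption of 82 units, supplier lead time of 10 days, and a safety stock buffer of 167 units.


Formula: ROP = (Daily Demand * Lead Time) + Safety Stock
Demand during lead time = 82 * 10 = 820 units
ROP = 820 + 167 = 987 units

987 units


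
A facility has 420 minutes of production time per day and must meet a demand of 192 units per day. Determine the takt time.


Formula: Takt Time = Available Production Time / Customer Demand
Takt = 420 min/day / 192 units/day
Takt = 2.19 min/unit

2.19 min/unit


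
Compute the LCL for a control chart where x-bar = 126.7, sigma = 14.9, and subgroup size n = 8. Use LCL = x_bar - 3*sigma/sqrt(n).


LCL = 126.7 - 3 * 14.9 / sqrt(8)

110.9


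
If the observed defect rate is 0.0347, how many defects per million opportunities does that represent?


DPMO = defect_rate * 1000000 = 0.0347 * 1000000

34700


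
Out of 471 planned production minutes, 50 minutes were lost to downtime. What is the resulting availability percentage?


Formula: Availability = (Planned Time - Downtime) / Planned Time * 100
Uptime = 471 - 50 = 421 min
Availability = 421 / 471 * 100 = 89.4%

89.4%


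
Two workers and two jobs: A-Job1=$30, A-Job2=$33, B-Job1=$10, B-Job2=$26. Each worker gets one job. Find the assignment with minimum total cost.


Option 1: A->1 + B->2 = $30 + $26 = $56
Option 2: A->2 + B->1 = $33 + $10 = $43
Min cost = min($56, $43) = $43

$43


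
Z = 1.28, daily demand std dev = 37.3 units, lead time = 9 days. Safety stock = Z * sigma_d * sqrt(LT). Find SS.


Formula: SS = z * sigma_d * sqrt(LT)
sqrt(LT) = sqrt(9) = 3.0
SS = 1.28 * 37.3 * 3.0
SS = 143.2 units

143.2 units


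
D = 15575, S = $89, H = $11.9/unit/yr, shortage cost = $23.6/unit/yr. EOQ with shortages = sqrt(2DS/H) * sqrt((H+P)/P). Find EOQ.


Formula: EOQ* = sqrt(2DS/H) * sqrt((H+P)/P)
Base EOQ = sqrt(2*15575*89/11.9) = 482.67 units
Correction = sqrt((11.9+23.6)/23.6) = 1.22647
EOQ* = 482.67 * 1.22647 = 592.0 units

592.0 units


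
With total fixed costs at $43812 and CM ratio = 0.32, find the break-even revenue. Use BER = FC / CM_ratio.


Formula: BER = Fixed Costs / Contribution Margin Ratio
BER = $43812 / 0.32
BER = $136912.50 (to the nearest cent)

$136912.50


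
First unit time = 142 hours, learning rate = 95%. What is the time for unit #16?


Formula: T_n = T_1 * (learning_rate)^(log2(n)) where learning_rate = rate/100
Doublings = log2(16) = 4
T_n = 142 * 0.95^4
T_n = 142 * 0.8145 = 115.7 hours

115.7 hours


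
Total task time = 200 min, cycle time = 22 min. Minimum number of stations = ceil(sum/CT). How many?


Formula: N_min = ceil(Sum of Task Times / Cycle Time)
N_min = ceil(200 min / 22 min) = ceil(9.0909)
N_min = 10 stations

10


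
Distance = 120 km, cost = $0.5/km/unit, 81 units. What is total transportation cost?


TC = dist * cost * units = 120 * 0.5 * 81 = $4860.00

$4860.00


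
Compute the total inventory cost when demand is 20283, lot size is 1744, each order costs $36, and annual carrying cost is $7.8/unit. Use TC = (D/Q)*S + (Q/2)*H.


TC = 20283/1744 * 36 + 1744/2 * 7.8

$7220.29


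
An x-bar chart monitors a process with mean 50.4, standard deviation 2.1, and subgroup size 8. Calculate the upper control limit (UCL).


UCL = 50.4 + 3 * 2.1 / sqrt(8)

52.63


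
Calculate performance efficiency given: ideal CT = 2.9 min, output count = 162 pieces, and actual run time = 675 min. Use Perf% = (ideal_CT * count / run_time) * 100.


Formula: Performance = (Ideal CT * Total Count) / Run Time * 100
Ideal output time = 2.9 * 162 = 469.8 min
Performance = 469.8 / 675 * 100 = 69.6%

69.6%


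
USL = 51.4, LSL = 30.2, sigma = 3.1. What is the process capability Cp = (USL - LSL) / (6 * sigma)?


Cp = (51.4 - 30.2) / (6 * 3.1)

1.14


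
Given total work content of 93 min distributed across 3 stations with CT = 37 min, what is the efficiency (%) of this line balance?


Formula: Efficiency = Sum of Task Times / (N_stations * CT) * 100
Total station capacity = 3 stations * 37 min = 111 min
Efficiency = 93 / 111 * 100 = 83.8%

83.8%


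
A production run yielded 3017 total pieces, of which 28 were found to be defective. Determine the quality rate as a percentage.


Formula: Quality Rate = Good Pieces / Total Pieces * 100
Good pieces = 3017 - 28 = 2989
QR = 2989 / 3017 * 100 = 99.1%

99.1%


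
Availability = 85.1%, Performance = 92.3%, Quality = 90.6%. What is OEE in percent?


Formula: OEE = Availability * Performance * Quality / 10000
A * P = 85.1% * 92.3% / 100 = 78.55%
OEE = 78.55% * 90.6% / 100 = 71.2%

71.2%


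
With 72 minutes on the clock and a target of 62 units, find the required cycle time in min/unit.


Formula: CT = Available Time / Number of Units
CT = 72 min / 62 units
CT = 1.16 min/unit

1.16 min/unit


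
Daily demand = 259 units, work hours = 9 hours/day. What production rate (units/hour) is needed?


Formula: Production Rate = Daily Demand / Available Hours
Rate = 259 units/day / 9 hours/day
Rate = 28.8 units/hour

28.8 units/hour


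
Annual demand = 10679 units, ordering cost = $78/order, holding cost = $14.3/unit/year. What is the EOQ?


Formula: EOQ = sqrt(2 * D * S / H)
Numerator: 2 * 10679 * 78 = 1665924
2DS/H = 1665924 / 14.3 = 116498.2
EOQ = sqrt(116498.2) = 341.3 units

341.3 units


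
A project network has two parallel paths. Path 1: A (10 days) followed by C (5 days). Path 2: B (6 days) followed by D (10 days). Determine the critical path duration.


Path 1 = 10 + 5 = 15 days
Path 2 = 6 + 10 = 16 days
Duration = max(15, 16) = 16 days

16 days


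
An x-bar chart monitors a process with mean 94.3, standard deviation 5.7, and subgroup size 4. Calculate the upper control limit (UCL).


UCL = 94.3 + 3 * 5.7 / sqrt(4)

102.85


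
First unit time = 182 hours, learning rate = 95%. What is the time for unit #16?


Formula: T_n = T_1 * (learning_rate)^(log2(n)) where learning_rate = rate/100
Doublings = log2(16) = 4
T_n = 182 * 0.95^4
T_n = 182 * 0.8145 = 148.2 hours

148.2 hours


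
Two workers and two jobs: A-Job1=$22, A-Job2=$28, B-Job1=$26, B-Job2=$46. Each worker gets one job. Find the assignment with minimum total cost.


Option 1: A->1 + B->2 = $22 + $46 = $68
Option 2: A->2 + B->1 = $28 + $26 = $54
Min cost = min($68, $54) = $54

$54


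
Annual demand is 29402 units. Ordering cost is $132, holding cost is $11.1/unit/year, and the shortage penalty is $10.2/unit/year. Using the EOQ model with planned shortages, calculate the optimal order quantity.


Formula: EOQ* = sqrt(2DS/H) * sqrt((H+P)/P)
Base EOQ = sqrt(2*29402*132/11.1) = 836.24 units
Correction = sqrt((11.1+10.2)/10.2) = 1.44507
EOQ* = 836.24 * 1.44507 = 1208.4 units

1208.4 units


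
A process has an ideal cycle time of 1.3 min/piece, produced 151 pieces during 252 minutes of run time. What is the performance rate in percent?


Formula: Performance = (Ideal CT * Total Count) / Run Time * 100
Ideal output time = 1.3 * 151 = 196.3 min
Performance = 196.3 / 252 * 100 = 77.9%

77.9%


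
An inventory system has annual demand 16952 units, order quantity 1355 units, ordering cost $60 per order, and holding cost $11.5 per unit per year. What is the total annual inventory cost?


TC = 16952/1355 * 60 + 1355/2 * 11.5

$8541.89


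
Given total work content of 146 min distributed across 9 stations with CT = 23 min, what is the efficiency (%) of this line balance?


Formula: Efficiency = Sum of Task Times / (N_stations * CT) * 100
Total station capacity = 9 stations * 23 min = 207 min
Efficiency = 146 / 207 * 100 = 70.5%

70.5%


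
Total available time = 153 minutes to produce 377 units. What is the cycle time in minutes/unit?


Formula: CT = Available Time / Number of Units
CT = 153 min / 377 units
CT = 0.41 min/unit

0.41 min/unit


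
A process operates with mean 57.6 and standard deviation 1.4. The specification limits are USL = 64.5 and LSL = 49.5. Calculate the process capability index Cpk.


Cpu = (64.5 - 57.6) / (3 * 1.4) = 1.64
Cpl = (57.6 - 49.5) / (3 * 1.4) = 1.93
Cpk = min(1.64, 1.93) = 1.64

1.64


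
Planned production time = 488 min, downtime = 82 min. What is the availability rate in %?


Formula: Availability = (Planned Time - Downtime) / Planned Time * 100
Uptime = 488 - 82 = 406 min
Availability = 406 / 488 * 100 = 83.2%

83.2%


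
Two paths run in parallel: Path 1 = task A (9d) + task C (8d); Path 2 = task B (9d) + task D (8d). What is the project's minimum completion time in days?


Path 1 = 9 + 8 = 17 days
Path 2 = 9 + 8 = 17 days
Duration = max(17, 17) = 17 days

17 days


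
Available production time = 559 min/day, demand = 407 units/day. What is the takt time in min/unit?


Formula: Takt Time = Available Production Time / Customer Demand
Takt = 559 min/day / 407 units/day
Takt = 1.37 min/unit

1.37 min/unit


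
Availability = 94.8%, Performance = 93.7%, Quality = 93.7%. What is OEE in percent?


Formula: OEE = Availability * Performance * Quality / 10000
A * P = 94.8% * 93.7% / 100 = 88.83%
OEE = 88.83% * 93.7% / 100 = 83.2%

83.2%


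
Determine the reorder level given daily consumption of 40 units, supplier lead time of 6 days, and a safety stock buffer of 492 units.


Formula: ROP = (Daily Demand * Lead Time) + Safety Stock
Demand during lead time = 40 * 6 = 240 units
ROP = 240 + 492 = 732 units

732 units


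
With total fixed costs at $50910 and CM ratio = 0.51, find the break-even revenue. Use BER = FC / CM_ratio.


Formula: BER = Fixed Costs / Contribution Margin Ratio
BER = $50910 / 0.51
BER = $99823.53 (to the nearest cent)

$99823.53


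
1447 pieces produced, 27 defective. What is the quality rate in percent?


Formula: Quality Rate = Good Pieces / Total Pieces * 100
Good pieces = 1447 - 27 = 1420
QR = 1420 / 1447 * 100 = 98.1%

98.1%


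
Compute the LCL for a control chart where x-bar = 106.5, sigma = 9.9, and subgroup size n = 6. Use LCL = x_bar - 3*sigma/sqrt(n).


LCL = 106.5 - 3 * 9.9 / sqrt(6)

94.38


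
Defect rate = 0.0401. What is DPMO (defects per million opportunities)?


DPMO = defect_rate * 1000000 = 0.0401 * 1000000

40100


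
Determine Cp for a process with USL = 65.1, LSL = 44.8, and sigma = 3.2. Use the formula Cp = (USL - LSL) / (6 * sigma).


Cp = (65.1 - 44.8) / (6 * 3.2)

1.06


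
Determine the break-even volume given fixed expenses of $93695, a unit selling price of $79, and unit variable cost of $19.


Formula: BEQ = Fixed Costs / (Price - Variable Cost)
Contribution margin = $79 - $19 = $60/unit
BEQ = ceil($93695 / $60/unit) = ceil(1561.58) = 1562 units

1562 units


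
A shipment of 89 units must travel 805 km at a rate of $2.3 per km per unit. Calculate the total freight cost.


TC = dist * cost * units = 805 * 2.3 * 89 = $164783.50

$164783.50


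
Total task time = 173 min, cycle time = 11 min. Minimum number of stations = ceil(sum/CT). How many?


Formula: N_min = ceil(Sum of Task Times / Cycle Time)
N_min = ceil(173 min / 11 min) = ceil(15.7273)
N_min = 16 stations

16


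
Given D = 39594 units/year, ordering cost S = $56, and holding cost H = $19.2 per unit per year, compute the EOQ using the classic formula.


Formula: EOQ = sqrt(2 * D * S / H)
Numerator: 2 * 39594 * 56 = 4434528
2DS/H = 4434528 / 19.2 = 230965.0
EOQ = sqrt(230965.0) = 480.6 units

480.6 units


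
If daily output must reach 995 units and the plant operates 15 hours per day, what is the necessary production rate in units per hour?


Formula: Production Rate = Daily Demand / Available Hours
Rate = 995 units/day / 15 hours/day
Rate = 66.3 units/hour

66.3 units/hour


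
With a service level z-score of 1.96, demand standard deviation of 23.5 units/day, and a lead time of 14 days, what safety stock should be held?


Formula: SS = z * sigma_d * sqrt(LT)
sqrt(LT) = sqrt(14) = 3.7417
SS = 1.96 * 23.5 * 3.7417
SS = 172.3 units

172.3 units


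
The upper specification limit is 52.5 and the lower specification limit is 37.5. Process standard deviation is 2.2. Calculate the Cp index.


Cp = (52.5 - 37.5) / (6 * 2.2)

1.14


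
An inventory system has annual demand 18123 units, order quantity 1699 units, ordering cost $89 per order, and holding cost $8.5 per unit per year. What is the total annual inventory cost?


TC = 18123/1699 * 89 + 1699/2 * 8.5

$8170.10


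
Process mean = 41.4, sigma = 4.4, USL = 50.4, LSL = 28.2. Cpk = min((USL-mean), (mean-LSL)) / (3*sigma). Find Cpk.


Cpu = (50.4 - 41.4) / (3 * 4.4) = 0.68
Cpl = (41.4 - 28.2) / (3 * 4.4) = 1.0
Cpk = min(0.68, 1.0) = 0.68

0.68


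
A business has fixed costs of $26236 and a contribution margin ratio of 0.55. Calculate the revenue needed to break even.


Formula: BER = Fixed Costs / Contribution Margin Ratio
BER = $26236 / 0.55
BER = $47701.82 (to the nearest cent)

$47701.82


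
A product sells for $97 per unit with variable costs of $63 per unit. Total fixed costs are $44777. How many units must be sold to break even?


Formula: BEQ = Fixed Costs / (Price - Variable Cost)
Contribution margin = $97 - $63 = $34/unit
BEQ = ceil($44777 / $34/unit) = ceil(1316.97) = 1317 units

1317 units


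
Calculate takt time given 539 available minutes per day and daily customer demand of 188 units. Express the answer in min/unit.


Formula: Takt Time = Available Production Time / Customer Demand
Takt = 539 min/day / 188 units/day
Takt = 2.87 min/unit

2.87 min/unit


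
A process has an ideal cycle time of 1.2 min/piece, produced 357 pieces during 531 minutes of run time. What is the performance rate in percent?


Formula: Performance = (Ideal CT * Total Count) / Run Time * 100
Ideal output time = 1.2 * 357 = 428.4 min
Performance = 428.4 / 531 * 100 = 80.7%

80.7%


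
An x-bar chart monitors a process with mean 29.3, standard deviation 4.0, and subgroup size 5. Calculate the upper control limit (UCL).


UCL = 29.3 + 3 * 4.0 / sqrt(5)

34.67


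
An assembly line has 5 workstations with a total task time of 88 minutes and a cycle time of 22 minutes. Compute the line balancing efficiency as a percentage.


Formula: Efficiency = Sum of Task Times / (N_stations * CT) * 100
Total station capacity = 5 stations * 22 min = 110 min
Efficiency = 88 / 110 * 100 = 80.0%

80.0%


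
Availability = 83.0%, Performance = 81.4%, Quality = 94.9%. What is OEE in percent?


Formula: OEE = Availability * Performance * Quality / 10000
A * P = 83.0% * 81.4% / 100 = 67.56%
OEE = 67.56% * 94.9% / 100 = 64.1%

64.1%


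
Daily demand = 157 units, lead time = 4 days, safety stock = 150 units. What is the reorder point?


Formula: ROP = (Daily Demand * Lead Time) + Safety Stock
Demand during lead time = 157 * 4 = 628 units
ROP = 628 + 150 = 778 units

778 units


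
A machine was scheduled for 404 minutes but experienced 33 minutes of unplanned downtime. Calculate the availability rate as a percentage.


Formula: Availability = (Planned Time - Downtime) / Planned Time * 100
Uptime = 404 - 33 = 371 min
Availability = 371 / 404 * 100 = 91.8%

91.8%


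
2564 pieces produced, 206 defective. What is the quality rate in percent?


Formula: Quality Rate = Good Pieces / Total Pieces * 100
Good pieces = 2564 - 206 = 2358
QR = 2358 / 2564 * 100 = 92.0%

92.0%


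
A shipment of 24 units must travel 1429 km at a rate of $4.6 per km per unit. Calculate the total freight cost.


TC = dist * cost * units = 1429 * 4.6 * 24 = $157761.60

$157761.60


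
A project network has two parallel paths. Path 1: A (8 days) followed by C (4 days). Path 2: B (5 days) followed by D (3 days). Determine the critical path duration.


Path 1 = 8 + 4 = 12 days
Path 2 = 5 + 3 = 8 days
Duration = max(12, 8) = 12 days

12 days


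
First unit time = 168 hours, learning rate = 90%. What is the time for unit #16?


Formula: T_n = T_1 * (learning_rate)^(log2(n)) where learning_rate = rate/100
Doublings = log2(16) = 4
T_n = 168 * 0.9^4
T_n = 168 * 0.6561 = 110.2 hours

110.2 hours


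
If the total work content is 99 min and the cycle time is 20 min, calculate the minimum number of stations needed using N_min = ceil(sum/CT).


Formula: N_min = ceil(Sum of Task Times / Cycle Time)
N_min = ceil(99 min / 20 min) = ceil(4.95)
N_min = 5 stations

5


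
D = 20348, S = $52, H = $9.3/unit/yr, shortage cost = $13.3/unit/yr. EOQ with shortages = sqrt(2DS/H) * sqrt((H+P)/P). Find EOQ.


Formula: EOQ* = sqrt(2DS/H) * sqrt((H+P)/P)
Base EOQ = sqrt(2*20348*52/9.3) = 477.02 units
Correction = sqrt((9.3+13.3)/13.3) = 1.30355
EOQ* = 477.02 * 1.30355 = 621.8 units

621.8 units


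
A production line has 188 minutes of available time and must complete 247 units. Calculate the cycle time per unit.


Formula: CT = Available Time / Number of Units
CT = 188 min / 247 units
CT = 0.76 min/unit

0.76 min/unit


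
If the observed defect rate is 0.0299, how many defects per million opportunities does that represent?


DPMO = defect_rate * 1000000 = 0.0299 * 1000000

29900


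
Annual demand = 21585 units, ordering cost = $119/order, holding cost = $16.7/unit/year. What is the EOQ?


Formula: EOQ = sqrt(2 * D * S / H)
Numerator: 2 * 21585 * 119 = 5137230
2DS/H = 5137230 / 16.7 = 307618.6
EOQ = sqrt(307618.6) = 554.6 units

554.6 units


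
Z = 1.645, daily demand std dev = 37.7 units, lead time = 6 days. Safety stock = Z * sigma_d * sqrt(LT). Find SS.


Formula: SS = z * sigma_d * sqrt(LT)
sqrt(LT) = sqrt(6) = 2.4495
SS = 1.645 * 37.7 * 2.4495
SS = 151.9 units

151.9 units


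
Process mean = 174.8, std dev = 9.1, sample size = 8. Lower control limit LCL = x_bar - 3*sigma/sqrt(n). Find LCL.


LCL = 174.8 - 3 * 9.1 / sqrt(8)

165.15


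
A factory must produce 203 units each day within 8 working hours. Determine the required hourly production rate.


Formula: Production Rate = Daily Demand / Available Hours
Rate = 203 units/day / 8 hours/day
Rate = 25.4 units/hour

25.4 units/hour


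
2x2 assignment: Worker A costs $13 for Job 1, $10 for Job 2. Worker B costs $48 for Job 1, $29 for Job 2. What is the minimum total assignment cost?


Option 1: A->1 + B->2 = $13 + $29 = $42
Option 2: A->2 + B->1 = $10 + $48 = $58
Min cost = min($42, $58) = $42

$42


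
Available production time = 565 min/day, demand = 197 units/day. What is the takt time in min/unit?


Formula: Takt Time = Available Production Time / Customer Demand
Takt = 565 min/day / 197 units/day
Takt = 2.87 min/unit

2.87 min/unit


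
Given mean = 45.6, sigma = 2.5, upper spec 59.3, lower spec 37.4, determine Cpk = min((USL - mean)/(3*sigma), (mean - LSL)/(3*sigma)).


Cpu = (59.3 - 45.6) / (3 * 2.5) = 1.83
Cpl = (45.6 - 37.4) / (3 * 2.5) = 1.09
Cpk = min(1.83, 1.09) = 1.09

1.09


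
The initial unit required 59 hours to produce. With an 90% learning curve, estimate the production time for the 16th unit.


Formula: T_n = T_1 * (learning_rate)^(log2(n)) where learning_rate = rate/100
Doublings = log2(16) = 4
T_n = 59 * 0.9^4
T_n = 59 * 0.6561 = 38.7 hours

38.7 hours


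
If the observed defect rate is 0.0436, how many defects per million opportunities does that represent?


DPMO = defect_rate * 1000000 = 0.0436 * 1000000

43600


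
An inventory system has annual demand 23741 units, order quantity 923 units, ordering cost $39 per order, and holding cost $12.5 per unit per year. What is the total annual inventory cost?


TC = 23741/923 * 39 + 923/2 * 12.5

$6771.89


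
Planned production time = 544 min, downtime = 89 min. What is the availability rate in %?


Formula: Availability = (Planned Time - Downtime) / Planned Time * 100
Uptime = 544 - 89 = 455 min
Availability = 455 / 544 * 100 = 83.6%

83.6%


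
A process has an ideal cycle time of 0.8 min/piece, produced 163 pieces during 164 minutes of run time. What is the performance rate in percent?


Formula: Performance = (Ideal CT * Total Count) / Run Time * 100
Ideal output time = 0.8 * 163 = 130.4 min
Performance = 130.4 / 164 * 100 = 79.5%

79.5%


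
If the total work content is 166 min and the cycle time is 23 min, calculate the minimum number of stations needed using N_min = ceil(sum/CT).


Formula: N_min = ceil(Sum of Task Times / Cycle Time)
N_min = ceil(166 min / 23 min) = ceil(7.2174)
N_min = 8 stations

8


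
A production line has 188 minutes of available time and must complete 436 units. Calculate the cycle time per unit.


Formula: CT = Available Time / Number of Units
CT = 188 min / 436 units
CT = 0.43 min/unit

0.43 min/unit


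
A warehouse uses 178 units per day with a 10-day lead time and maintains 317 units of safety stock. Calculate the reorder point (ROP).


Formula: ROP = (Daily Demand * Lead Time) + Safety Stock
Demand during lead time = 178 * 10 = 1780 units
ROP = 1780 + 317 = 2097 units

2097 units


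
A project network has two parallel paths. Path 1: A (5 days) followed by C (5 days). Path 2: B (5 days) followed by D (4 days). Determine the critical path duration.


Path 1 = 5 + 5 = 10 days
Path 2 = 5 + 4 = 9 days
Duration = max(10, 9) = 10 days

10 days


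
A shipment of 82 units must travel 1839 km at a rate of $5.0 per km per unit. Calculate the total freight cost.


TC = dist * cost * units = 1839 * 5.0 * 82 = $753990.00

$753990.00


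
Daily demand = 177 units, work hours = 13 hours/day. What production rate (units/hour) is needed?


Formula: Production Rate = Daily Demand / Available Hours
Rate = 177 units/day / 13 hours/day
Rate = 13.6 units/hour

13.6 units/hour


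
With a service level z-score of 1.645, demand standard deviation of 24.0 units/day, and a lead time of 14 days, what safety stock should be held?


Formula: SS = z * sigma_d * sqrt(LT)
sqrt(LT) = sqrt(14) = 3.7417
SS = 1.645 * 24.0 * 3.7417
SS = 147.7 units

147.7 units


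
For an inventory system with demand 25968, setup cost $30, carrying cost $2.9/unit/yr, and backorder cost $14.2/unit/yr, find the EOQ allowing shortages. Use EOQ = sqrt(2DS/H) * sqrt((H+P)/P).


Formula: EOQ* = sqrt(2DS/H) * sqrt((H+P)/P)
Base EOQ = sqrt(2*25968*30/2.9) = 732.99 units
Correction = sqrt((2.9+14.2)/14.2) = 1.09737
EOQ* = 732.99 * 1.09737 = 804.4 units

804.4 units
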